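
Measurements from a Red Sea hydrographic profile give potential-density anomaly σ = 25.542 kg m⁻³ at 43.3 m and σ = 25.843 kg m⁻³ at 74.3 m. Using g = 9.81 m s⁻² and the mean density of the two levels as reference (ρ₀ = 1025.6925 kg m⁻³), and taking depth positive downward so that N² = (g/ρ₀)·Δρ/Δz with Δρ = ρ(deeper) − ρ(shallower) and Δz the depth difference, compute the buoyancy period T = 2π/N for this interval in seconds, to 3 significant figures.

Δρ = 1025.843 − 1025.542 = 0.301 kg m⁻³ over Δz = 74.3 − 43.3 = 31 m.
N² = (9.81/1025.6925) × (0.301/31) = 9.2866 × 10⁻⁵ s⁻².
N = √(9.2866 × 10⁻⁵) = 9.6367 × 10⁻³ rad s⁻¹, so T = 2π/N = 652.01 s ≈ 652 s.

652 s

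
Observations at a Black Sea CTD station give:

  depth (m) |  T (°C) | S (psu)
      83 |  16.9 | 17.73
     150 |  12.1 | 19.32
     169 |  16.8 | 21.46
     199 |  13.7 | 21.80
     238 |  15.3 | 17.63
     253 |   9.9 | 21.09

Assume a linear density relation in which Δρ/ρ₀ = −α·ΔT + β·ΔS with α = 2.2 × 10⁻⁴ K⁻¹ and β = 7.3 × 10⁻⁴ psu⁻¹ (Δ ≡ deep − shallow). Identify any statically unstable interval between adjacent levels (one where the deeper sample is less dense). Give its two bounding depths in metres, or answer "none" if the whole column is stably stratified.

Evaluate Δρ/ρ₀ = −αΔT + βΔS across each adjacent pair:
  83–150 m: −αΔT+βΔS = −(2.2 × 10⁻⁴)(-4.8)+(7.3 × 10⁻⁴)(+1.59) = 2.2 × 10⁻³ → stable
  150–169 m: −αΔT+βΔS = −(2.2 × 10⁻⁴)(+4.7)+(7.3 × 10⁻⁴)(+2.14) = 5.3 × 10⁻⁴ → stable
  169–199 m: −αΔT+βΔS = −(2.2 × 10⁻⁴)(-3.1)+(7.3 × 10⁻⁴)(+0.34) = 9.3 × 10⁻⁴ → stable
  199–238 m: −αΔT+βΔS = −(2.2 × 10⁻⁴)(+1.6)+(7.3 × 10⁻⁴)(-4.17) = -3.4 × 10⁻³ → UNSTABLE
  238–253 m: −αΔT+βΔS = −(2.2 × 10⁻⁴)(-5.4)+(7.3 × 10⁻⁴)(+3.46) = 3.7 × 10⁻³ → stable
The 199–238 m interval has Δρ < 0: lighter water underlies denser water.

199–238 m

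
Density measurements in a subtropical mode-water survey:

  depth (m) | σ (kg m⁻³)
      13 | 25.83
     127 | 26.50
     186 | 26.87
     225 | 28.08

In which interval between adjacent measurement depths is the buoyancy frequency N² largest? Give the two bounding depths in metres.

Compute the density gradient over each adjacent pair:
  13–127 m: Δρ/Δz = 0.67/114 = 5.9 × 10⁻³ kg m⁻⁴
  127–186 m: Δρ/Δz = 0.37/59 = 6.3 × 10⁻³ kg m⁻⁴
  186–225 m: Δρ/Δz = 1.21/39 = 0.031 kg m⁻⁴
The largest gradient is in the 186–225 m interval — the pycnocline.

186–225 m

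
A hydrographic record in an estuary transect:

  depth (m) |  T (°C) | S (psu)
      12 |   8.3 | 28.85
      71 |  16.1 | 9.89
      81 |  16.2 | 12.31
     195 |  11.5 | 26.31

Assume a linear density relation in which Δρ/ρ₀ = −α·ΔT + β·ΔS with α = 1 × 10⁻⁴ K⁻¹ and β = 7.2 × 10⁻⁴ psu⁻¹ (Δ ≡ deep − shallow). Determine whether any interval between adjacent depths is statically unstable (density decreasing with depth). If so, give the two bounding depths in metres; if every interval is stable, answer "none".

12–71 m

Evaluate Δρ/ρ₀ = −αΔT + βΔS across each adjacent pair:
  12–71 m: −αΔT+βΔS = −(1 × 10⁻⁴)(+7.8)+(7.2 × 10⁻⁴)(-18.96) = -0.014 → UNSTABLE
  71–81 m: −αΔT+βΔS = −(1 × 10⁻⁴)(+0.1)+(7.2 × 10⁻⁴)(+2.42) = 1.7 × 10⁻³ → stable
  81–195 m: −αΔT+βΔS = −(1 × 10⁻⁴)(-4.7)+(7.2 × 10⁻⁴)(+14.00) = 0.011 → stable
The 12–71 m interval has Δρ < 0: lighter water underlies denser water.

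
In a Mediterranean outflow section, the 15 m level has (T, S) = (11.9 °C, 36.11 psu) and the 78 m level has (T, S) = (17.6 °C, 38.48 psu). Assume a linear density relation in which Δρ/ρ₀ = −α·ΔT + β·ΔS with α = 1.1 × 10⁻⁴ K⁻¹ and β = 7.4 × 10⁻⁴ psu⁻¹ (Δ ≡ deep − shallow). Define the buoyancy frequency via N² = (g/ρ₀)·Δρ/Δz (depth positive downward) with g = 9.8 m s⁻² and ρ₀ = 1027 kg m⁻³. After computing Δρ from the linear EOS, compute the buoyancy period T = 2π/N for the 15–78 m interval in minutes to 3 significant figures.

7.91 min

ΔT = +5.7 K, ΔS = +2.37 psu (deep − shallow).
Δρ/ρ₀ = −αΔT + βΔS = -6.27 × 10⁻⁴ + 1.7538 × 10⁻³ = 1.1268 × 10⁻³, so Δρ ≈ 1.157 kg m⁻³.
N² = (g/ρ₀)·Δρ/Δz = g·(Δρ/ρ₀)/Δz = 9.8 × 1.1268 × 10⁻³ / 63 = 1.7528 × 10⁻⁴ s⁻².
N = √(1.7528 × 10⁻⁴) = 0.013239 rad s⁻¹ → T = 2π/N = 474.60 s = 7.9100 min ≈ 7.91 min.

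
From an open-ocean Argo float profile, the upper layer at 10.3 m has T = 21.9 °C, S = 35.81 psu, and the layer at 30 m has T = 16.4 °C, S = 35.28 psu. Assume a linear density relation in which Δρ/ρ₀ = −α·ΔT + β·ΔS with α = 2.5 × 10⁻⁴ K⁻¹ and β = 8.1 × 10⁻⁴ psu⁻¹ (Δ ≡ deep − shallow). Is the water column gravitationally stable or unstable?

stable

ΔT = 16.4 − 21.9 = -5.5 K and ΔS = 35.28 − 35.81 = -0.53 psu (deep − shallow).
−αΔT = 1.375 × 10⁻³; βΔS = -4.293 × 10⁻⁴; sum Δρ/ρ₀ = 9.457 × 10⁻⁴.
Δρ/ρ₀ > 0, so Δρ > 0: deeper water is denser → statically stable.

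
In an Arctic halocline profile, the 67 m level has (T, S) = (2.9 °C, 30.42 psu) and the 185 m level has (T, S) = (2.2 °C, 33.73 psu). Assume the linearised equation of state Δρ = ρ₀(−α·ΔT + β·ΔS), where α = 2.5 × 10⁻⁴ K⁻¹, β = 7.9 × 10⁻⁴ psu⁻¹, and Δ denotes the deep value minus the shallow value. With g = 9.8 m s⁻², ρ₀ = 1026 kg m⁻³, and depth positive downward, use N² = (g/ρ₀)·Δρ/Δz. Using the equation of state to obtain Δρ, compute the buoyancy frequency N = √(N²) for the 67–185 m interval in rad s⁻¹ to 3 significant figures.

ΔT = -0.7 K, ΔS = +3.31 psu (deep − shallow).
Δρ/ρ₀ = −αΔT + βΔS = 1.75 × 10⁻⁴ + 2.6149 × 10⁻³ = 2.7899 × 10⁻³, so Δρ ≈ 2.862 kg m⁻³.
N² = (g/ρ₀)·Δρ/Δz = g·(Δρ/ρ₀)/Δz = 9.8 × 2.7899 × 10⁻³ / 118 = 2.3170 × 10⁻⁴ s⁻².
N = √(2.3170 × 10⁻⁴) = 0.015222 rad s⁻¹ ≈ 0.0152 rad s⁻¹.

0.0152 rad s⁻¹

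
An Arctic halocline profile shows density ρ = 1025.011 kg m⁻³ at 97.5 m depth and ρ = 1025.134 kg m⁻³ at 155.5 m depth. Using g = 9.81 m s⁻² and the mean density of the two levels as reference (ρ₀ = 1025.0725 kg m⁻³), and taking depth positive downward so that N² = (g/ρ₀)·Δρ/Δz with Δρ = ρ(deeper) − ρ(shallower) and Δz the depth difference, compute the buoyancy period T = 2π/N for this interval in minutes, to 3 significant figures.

23.2 min

Δρ = 1025.134 − 1025.011 = 0.123 kg m⁻³ over Δz = 155.5 − 97.5 = 58 m.
N² = (9.81/1025.0725) × (0.123/58) = 2.0295 × 10⁻⁵ s⁻².
N = √(2.0295 × 10⁻⁵) = 4.5050 × 10⁻³ rad s⁻¹, so T = 2π/N = 1.3947 × 10³ s = 23.245 min ≈ 23.2 min.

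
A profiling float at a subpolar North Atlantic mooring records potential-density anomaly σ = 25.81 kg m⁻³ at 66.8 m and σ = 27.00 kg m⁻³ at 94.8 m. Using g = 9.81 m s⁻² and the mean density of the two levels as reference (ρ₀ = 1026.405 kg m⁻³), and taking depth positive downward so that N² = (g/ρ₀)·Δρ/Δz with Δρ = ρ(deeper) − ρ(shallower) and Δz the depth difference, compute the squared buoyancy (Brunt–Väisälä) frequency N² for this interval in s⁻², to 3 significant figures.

4.06 × 10⁻⁴ s⁻²

Δρ = 1027.00 − 1025.81 = 1.19 kg m⁻³ over Δz = 94.8 − 66.8 = 28 m.
N² = (9.81/1026.405) × (1.19/28) = 4.0620 × 10⁻⁴ s⁻² ≈ 4.06 × 10⁻⁴ s⁻².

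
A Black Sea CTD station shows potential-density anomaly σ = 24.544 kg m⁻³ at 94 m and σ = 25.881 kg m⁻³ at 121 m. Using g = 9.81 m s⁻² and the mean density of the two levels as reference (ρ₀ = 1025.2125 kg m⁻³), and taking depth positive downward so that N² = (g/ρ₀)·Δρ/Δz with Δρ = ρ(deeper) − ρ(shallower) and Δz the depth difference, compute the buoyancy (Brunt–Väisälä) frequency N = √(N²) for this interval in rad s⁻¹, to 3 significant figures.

Δρ = 1025.881 − 1024.544 = 1.337 kg m⁻³ over Δz = 121 − 94 = 27 m.
N² = (9.81/1025.2125) × (1.337/27) = 4.7383 × 10⁻⁴ s⁻².
N = √(4.7383 × 10⁻⁴) = 0.021768 rad s⁻¹ ≈ 0.0218 rad s⁻¹.

0.0218 rad s⁻¹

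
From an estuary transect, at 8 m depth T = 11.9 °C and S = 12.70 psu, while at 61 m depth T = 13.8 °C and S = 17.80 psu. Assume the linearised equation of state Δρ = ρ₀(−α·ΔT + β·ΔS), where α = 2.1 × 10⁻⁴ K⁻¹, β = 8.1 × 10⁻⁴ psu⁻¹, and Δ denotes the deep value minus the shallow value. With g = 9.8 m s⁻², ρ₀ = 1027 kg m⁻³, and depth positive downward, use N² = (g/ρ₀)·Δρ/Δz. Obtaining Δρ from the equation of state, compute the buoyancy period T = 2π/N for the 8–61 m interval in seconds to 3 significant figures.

239 s

ΔT = +1.9 K, ΔS = +5.10 psu (deep − shallow).
Δρ/ρ₀ = −αΔT + βΔS = -3.99 × 10⁻⁴ + 4.131 × 10⁻³ = 3.732 × 10⁻³, so Δρ ≈ 3.833 kg m⁻³.
N² = (g/ρ₀)·Δρ/Δz = g·(Δρ/ρ₀)/Δz = 9.8 × 3.732 × 10⁻³ / 53 = 6.9007 × 10⁻⁴ s⁻².
N = √(6.9007 × 10⁻⁴) = 0.026269 rad s⁻¹ → T = 2π/N = 239.19 s ≈ 239 s.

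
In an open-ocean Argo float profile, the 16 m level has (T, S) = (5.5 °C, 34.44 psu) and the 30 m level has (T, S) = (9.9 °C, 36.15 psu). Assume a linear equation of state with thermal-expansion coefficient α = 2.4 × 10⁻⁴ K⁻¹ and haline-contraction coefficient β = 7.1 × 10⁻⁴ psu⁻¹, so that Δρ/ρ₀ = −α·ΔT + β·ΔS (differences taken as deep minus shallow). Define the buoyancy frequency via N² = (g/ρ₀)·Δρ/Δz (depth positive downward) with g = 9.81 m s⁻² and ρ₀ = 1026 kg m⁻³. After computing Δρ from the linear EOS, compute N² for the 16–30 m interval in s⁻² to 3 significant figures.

ΔT = +4.4 K, ΔS = +1.71 psu (deep − shallow).
Δρ/ρ₀ = −αΔT + βΔS = -1.056 × 10⁻³ + 1.2141 × 10⁻³ = 1.581 × 10⁻⁴, so Δρ ≈ 0.1622 kg m⁻³.
N² = (g/ρ₀)·Δρ/Δz = g·(Δρ/ρ₀)/Δz = 9.81 × 1.581 × 10⁻⁴ / 14 = 1.1078 × 10⁻⁴ s⁻² ≈ 1.11 × 10⁻⁴ s⁻².

1.11 × 10⁻⁴ s⁻²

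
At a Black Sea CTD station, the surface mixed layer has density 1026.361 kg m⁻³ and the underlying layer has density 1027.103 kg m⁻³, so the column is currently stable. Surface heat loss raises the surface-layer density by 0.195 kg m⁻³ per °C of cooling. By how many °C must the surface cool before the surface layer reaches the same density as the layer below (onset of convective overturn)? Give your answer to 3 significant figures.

3.81 °C

Density deficit of the surface layer: 1027.103 − 1026.361 = 0.742 kg m⁻³.
Required change = 0.742 / 0.195 = 3.81 °C.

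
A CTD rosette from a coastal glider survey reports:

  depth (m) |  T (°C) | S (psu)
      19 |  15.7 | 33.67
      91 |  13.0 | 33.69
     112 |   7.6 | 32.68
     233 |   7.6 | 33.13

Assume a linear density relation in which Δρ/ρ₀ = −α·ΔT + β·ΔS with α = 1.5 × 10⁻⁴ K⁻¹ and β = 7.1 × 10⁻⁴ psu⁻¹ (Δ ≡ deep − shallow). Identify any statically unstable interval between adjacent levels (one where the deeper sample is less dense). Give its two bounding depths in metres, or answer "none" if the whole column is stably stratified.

none

Evaluate Δρ/ρ₀ = −αΔT + βΔS across each adjacent pair:
  19–91 m: −αΔT+βΔS = −(1.5 × 10⁻⁴)(-2.7)+(7.1 × 10⁻⁴)(+0.02) = 4.2 × 10⁻⁴ → stable
  91–112 m: −αΔT+βΔS = −(1.5 × 10⁻⁴)(-5.4)+(7.1 × 10⁻⁴)(-1.01) = 9.3 × 10⁻⁵ → stable
  112–233 m: −αΔT+βΔS = −(1.5 × 10⁻⁴)(+0.0)+(7.1 × 10⁻⁴)(+0.45) = 3.2 × 10⁻⁴ → stable
Every interval has Δρ > 0: the column is stably stratified throughout.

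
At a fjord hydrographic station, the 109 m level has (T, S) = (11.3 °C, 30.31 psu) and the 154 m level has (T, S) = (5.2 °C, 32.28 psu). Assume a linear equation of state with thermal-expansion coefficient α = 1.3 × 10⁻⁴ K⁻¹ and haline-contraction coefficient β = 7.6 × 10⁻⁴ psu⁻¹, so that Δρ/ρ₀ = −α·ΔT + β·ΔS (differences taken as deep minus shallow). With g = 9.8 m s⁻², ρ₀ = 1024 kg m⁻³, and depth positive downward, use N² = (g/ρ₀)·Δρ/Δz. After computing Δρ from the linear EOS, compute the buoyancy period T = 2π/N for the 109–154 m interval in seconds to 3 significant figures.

ΔT = -6.1 K, ΔS = +1.97 psu (deep − shallow).
Δρ/ρ₀ = −αΔT + βΔS = 7.93 × 10⁻⁴ + 1.4972 × 10⁻³ = 2.2902 × 10⁻³, so Δρ ≈ 2.345 kg m⁻³.
N² = (g/ρ₀)·Δρ/Δz = g·(Δρ/ρ₀)/Δz = 9.8 × 2.2902 × 10⁻³ / 45 = 4.9875 × 10⁻⁴ s⁻².
N = √(4.9875 × 10⁻⁴) = 0.022333 rad s⁻¹ → T = 2π/N = 281.34 s ≈ 281 s.

281 s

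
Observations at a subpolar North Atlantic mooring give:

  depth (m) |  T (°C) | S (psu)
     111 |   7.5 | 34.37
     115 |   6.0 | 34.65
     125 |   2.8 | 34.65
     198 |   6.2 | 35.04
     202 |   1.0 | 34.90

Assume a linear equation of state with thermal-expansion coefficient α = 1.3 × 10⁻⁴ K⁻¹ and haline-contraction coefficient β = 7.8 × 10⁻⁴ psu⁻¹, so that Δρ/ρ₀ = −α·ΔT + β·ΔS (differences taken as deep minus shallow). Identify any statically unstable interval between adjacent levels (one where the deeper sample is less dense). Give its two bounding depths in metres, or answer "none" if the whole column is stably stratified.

125–198 m

Evaluate Δρ/ρ₀ = −αΔT + βΔS across each adjacent pair:
  111–115 m: −αΔT+βΔS = −(1.3 × 10⁻⁴)(-1.5)+(7.8 × 10⁻⁴)(+0.28) = 4.1 × 10⁻⁴ → stable
  115–125 m: −αΔT+βΔS = −(1.3 × 10⁻⁴)(-3.2)+(7.8 × 10⁻⁴)(+0.00) = 4.2 × 10⁻⁴ → stable
  125–198 m: −αΔT+βΔS = −(1.3 × 10⁻⁴)(+3.4)+(7.8 × 10⁻⁴)(+0.39) = -1.4 × 10⁻⁴ → UNSTABLE
  198–202 m: −αΔT+βΔS = −(1.3 × 10⁻⁴)(-5.2)+(7.8 × 10⁻⁴)(-0.14) = 5.7 × 10⁻⁴ → stable
The 125–198 m interval has Δρ < 0: lighter water underlies denser water.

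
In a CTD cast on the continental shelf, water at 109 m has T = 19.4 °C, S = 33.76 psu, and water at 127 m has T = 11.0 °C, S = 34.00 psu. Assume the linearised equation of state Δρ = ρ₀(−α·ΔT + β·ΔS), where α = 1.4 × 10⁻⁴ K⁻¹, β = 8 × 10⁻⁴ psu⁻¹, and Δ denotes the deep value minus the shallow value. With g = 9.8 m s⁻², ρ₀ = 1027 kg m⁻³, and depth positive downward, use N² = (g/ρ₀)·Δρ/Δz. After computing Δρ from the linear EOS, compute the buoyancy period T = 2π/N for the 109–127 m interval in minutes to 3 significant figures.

3.84 min

ΔT = -8.4 K, ΔS = +0.24 psu (deep − shallow).
Δρ/ρ₀ = −αΔT + βΔS = 1.176 × 10⁻³ + 1.92 × 10⁻⁴ = 1.368 × 10⁻³, so Δρ ≈ 1.405 kg m⁻³.
N² = (g/ρ₀)·Δρ/Δz = g·(Δρ/ρ₀)/Δz = 9.8 × 1.368 × 10⁻³ / 18 = 7.4480 × 10⁻⁴ s⁻².
N = √(7.4480 × 10⁻⁴) = 0.027291 rad s⁻¹ → T = 2π/N = 230.23 s = 3.8372 min ≈ 3.84 min.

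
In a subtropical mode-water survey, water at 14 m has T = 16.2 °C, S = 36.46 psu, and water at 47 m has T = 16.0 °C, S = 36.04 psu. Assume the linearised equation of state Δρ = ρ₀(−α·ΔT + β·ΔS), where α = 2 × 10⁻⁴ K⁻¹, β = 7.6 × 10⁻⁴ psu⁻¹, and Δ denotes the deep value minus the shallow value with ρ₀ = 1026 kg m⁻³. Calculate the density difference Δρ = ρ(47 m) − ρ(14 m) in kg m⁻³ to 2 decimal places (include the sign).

-0.29 kg m⁻³

ΔT = -0.2 K, ΔS = -0.42 psu (deep − shallow).
Δρ/ρ₀ = −(2 × 10⁻⁴)(-0.2) + (7.6 × 10⁻⁴)(-0.42) = -2.792 × 10⁻⁴.
Δρ = 1026 × (-2.792 × 10⁻⁴) = -0.29 kg m⁻³.
Negative Δρ: lighter below, statically unstable.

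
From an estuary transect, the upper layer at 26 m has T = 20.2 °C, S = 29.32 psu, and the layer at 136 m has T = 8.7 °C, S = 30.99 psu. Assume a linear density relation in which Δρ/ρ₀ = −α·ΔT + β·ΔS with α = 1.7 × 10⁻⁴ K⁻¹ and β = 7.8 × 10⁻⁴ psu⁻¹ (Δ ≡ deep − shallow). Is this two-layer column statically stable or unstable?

stable

ΔT = 8.7 − 20.2 = -11.5 K and ΔS = 30.99 − 29.32 = +1.67 psu (deep − shallow).
−αΔT = 1.955 × 10⁻³; βΔS = 1.3026 × 10⁻³; sum Δρ/ρ₀ = 3.2576 × 10⁻³.
Δρ/ρ₀ > 0, so Δρ > 0: deeper water is denser → statically stable.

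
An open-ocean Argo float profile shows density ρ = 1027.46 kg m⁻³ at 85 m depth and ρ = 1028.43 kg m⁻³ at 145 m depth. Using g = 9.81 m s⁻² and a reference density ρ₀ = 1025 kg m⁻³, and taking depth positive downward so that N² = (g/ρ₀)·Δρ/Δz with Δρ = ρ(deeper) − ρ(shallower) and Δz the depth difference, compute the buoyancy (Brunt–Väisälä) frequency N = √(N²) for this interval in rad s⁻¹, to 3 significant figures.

0.0124 rad s⁻¹

Δρ = 1028.43 − 1027.46 = 0.97 kg m⁻³ over Δz = 145 − 85 = 60 m.
N² = (9.81/1025) × (0.97/60) = 1.5473 × 10⁻⁴ s⁻².
N = √(1.5473 × 10⁻⁴) = 0.012439 rad s⁻¹ ≈ 0.0124 rad s⁻¹.
Since Δρ > 0 the layer is stably stratified.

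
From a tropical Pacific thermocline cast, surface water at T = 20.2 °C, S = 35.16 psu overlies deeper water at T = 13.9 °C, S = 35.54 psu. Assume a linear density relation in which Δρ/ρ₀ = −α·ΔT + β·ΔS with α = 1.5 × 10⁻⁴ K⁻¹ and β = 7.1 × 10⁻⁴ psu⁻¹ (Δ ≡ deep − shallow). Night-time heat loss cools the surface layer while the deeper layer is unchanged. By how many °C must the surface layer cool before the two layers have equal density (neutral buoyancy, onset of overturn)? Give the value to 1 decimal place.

8.1 °C

Neutral buoyancy requires Δρ = 0, i.e. −α(T_deep − T_surf′) + β(S_deep − S_surf) = 0.
T_surf′ = T_deep − (β/α)·ΔS = 13.9 − (7.1 × 10⁻⁴/1.5 × 10⁻⁴)·(+0.38) = 12.101 °C.
Cooling required: 20.2 − (12.101) = 8.099 °C.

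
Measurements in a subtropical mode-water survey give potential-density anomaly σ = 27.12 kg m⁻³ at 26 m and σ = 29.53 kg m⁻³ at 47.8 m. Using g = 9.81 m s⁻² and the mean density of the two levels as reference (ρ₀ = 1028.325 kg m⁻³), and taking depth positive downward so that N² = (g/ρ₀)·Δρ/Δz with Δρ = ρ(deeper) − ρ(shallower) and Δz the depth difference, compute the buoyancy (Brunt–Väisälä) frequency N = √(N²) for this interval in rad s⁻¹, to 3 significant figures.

Δρ = 1029.53 − 1027.12 = 2.41 kg m⁻³ over Δz = 47.8 − 26 = 21.8 m.
N² = (9.81/1028.325) × (2.41/21.8) = 1.0546 × 10⁻³ s⁻².
N = √(1.0546 × 10⁻³) = 0.032475 rad s⁻¹ ≈ 0.0325 rad s⁻¹.

0.0325 rad s⁻¹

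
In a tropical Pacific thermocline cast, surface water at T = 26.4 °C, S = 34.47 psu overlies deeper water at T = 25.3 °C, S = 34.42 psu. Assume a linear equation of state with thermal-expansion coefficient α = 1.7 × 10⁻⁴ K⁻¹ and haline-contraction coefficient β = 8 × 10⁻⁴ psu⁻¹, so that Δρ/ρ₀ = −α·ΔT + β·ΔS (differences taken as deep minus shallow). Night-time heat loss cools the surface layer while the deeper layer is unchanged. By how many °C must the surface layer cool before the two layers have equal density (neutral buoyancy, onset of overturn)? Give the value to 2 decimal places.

0.86 °C

Neutral buoyancy requires Δρ = 0, i.e. −α(T_deep − T_surf′) + β(S_deep − S_surf) = 0.
T_surf′ = T_deep − (β/α)·ΔS = 25.3 − (8 × 10⁻⁴/1.7 × 10⁻⁴)·(-0.05) = 25.5353 °C.
Cooling required: 26.4 − (25.5353) = 0.8647 °C.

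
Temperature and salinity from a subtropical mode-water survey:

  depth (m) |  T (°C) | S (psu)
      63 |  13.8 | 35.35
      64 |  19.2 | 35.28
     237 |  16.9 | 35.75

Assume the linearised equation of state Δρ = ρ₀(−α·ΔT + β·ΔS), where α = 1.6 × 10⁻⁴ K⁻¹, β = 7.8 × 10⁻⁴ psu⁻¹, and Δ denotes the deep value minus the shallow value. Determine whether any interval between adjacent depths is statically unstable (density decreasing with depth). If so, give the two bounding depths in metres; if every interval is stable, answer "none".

63–64 m

Evaluate Δρ/ρ₀ = −αΔT + βΔS across each adjacent pair:
  63–64 m: −αΔT+βΔS = −(1.6 × 10⁻⁴)(+5.4)+(7.8 × 10⁻⁴)(-0.07) = -9.2 × 10⁻⁴ → UNSTABLE
  64–237 m: −αΔT+βΔS = −(1.6 × 10⁻⁴)(-2.3)+(7.8 × 10⁻⁴)(+0.47) = 7.3 × 10⁻⁴ → stable
The 63–64 m interval has Δρ < 0: lighter water underlies denser water.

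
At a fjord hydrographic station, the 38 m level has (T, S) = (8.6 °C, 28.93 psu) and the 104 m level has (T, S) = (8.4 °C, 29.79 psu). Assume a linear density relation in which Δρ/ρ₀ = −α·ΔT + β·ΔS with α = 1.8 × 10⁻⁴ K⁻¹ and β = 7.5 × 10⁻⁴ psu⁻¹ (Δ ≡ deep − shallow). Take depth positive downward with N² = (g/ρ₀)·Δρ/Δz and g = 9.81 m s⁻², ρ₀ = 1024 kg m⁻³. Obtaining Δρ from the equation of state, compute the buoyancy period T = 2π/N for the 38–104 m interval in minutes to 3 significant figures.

ΔT = -0.2 K, ΔS = +0.86 psu (deep − shallow).
Δρ/ρ₀ = −αΔT + βΔS = 3.60 × 10⁻⁵ + 6.45 × 10⁻⁴ = 6.81 × 10⁻⁴, so Δρ ≈ 0.6973 kg m⁻³.
N² = (g/ρ₀)·Δρ/Δz = g·(Δρ/ρ₀)/Δz = 9.81 × 6.81 × 10⁻⁴ / 66 = 1.0122 × 10⁻⁴ s⁻².
N = √(1.0122 × 10⁻⁴) = 0.010061 rad s⁻¹ → T = 2π/N = 624.51 s = 10.409 min ≈ 10.4 min.

10.4 min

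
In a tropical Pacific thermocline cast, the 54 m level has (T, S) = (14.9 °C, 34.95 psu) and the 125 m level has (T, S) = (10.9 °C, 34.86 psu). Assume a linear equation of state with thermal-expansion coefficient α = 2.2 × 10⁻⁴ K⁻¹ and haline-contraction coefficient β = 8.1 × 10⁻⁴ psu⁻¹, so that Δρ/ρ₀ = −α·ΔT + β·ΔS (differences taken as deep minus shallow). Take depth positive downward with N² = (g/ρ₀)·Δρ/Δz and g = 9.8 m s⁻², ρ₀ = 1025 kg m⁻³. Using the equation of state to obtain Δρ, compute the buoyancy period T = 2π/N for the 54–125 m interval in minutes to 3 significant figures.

9.92 min

ΔT = -4.0 K, ΔS = -0.09 psu (deep − shallow).
Δρ/ρ₀ = −αΔT + βΔS = 8.80 × 10⁻⁴ − 7.29 × 10⁻⁵ = 8.071 × 10⁻⁴, so Δρ ≈ 0.8273 kg m⁻³.
N² = (g/ρ₀)·Δρ/Δz = g·(Δρ/ρ₀)/Δz = 9.8 × 8.071 × 10⁻⁴ / 71 = 1.1140 × 10⁻⁴ s⁻².
N = √(1.1140 × 10⁻⁴) = 0.010555 rad s⁻¹ → T = 2π/N = 595.28 s = 9.9213 min ≈ 9.92 min.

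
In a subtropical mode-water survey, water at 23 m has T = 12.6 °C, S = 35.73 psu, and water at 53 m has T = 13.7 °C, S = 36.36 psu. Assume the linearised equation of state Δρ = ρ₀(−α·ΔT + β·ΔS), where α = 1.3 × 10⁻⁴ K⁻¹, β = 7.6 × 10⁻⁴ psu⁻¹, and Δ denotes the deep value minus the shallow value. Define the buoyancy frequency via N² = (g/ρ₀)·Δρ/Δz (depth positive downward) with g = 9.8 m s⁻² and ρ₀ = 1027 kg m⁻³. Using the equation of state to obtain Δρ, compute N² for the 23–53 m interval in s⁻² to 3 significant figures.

1.10 × 10⁻⁴ s⁻²

ΔT = +1.1 K, ΔS = +0.63 psu (deep − shallow).
Δρ/ρ₀ = −αΔT + βΔS = -1.43 × 10⁻⁴ + 4.788 × 10⁻⁴ = 3.358 × 10⁻⁴, so Δρ ≈ 0.3449 kg m⁻³.
N² = (g/ρ₀)·Δρ/Δz = g·(Δρ/ρ₀)/Δz = 9.8 × 3.358 × 10⁻⁴ / 30 = 1.0969 × 10⁻⁴ s⁻² ≈ 1.10 × 10⁻⁴ s⁻².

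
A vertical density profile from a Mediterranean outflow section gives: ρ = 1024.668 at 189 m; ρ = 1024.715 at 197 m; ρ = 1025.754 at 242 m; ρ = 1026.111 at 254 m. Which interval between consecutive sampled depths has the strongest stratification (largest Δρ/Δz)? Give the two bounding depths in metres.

Compute the density gradient over each adjacent pair:
  189–197 m: Δρ/Δz = 0.047/8 = 5.9 × 10⁻³ kg m⁻⁴
  197–242 m: Δρ/Δz = 1.039/45 = 0.023 kg m⁻⁴
  242–254 m: Δρ/Δz = 0.357/12 = 0.030 kg m⁻⁴
The largest gradient is in the 242–254 m interval — the pycnocline.

242–254 m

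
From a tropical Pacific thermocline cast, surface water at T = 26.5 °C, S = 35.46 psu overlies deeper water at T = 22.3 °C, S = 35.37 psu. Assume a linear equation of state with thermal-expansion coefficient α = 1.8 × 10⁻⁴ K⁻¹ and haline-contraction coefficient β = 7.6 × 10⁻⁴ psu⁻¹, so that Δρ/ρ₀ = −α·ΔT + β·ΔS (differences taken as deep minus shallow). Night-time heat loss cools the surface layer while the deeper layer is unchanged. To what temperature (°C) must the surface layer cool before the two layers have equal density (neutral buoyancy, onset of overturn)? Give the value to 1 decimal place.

Neutral buoyancy requires Δρ = 0, i.e. −α(T_deep − T_surf′) + β(S_deep − S_surf) = 0.
T_surf′ = T_deep − (β/α)·ΔS = 22.3 − (7.6 × 10⁻⁴/1.8 × 10⁻⁴)·(-0.09) = 22.680 °C.
Cooling required: 26.5 − (22.680) = 3.820 °C.

22.7 °C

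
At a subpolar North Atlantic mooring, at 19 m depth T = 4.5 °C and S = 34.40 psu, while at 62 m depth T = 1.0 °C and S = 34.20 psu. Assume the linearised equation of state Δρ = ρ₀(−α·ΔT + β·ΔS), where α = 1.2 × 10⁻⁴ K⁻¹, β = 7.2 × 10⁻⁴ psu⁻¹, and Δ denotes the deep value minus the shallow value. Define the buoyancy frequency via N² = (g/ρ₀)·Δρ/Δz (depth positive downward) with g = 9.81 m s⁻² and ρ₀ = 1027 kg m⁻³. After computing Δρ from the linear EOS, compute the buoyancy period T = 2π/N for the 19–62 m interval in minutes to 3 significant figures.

ΔT = -3.5 K, ΔS = -0.20 psu (deep − shallow).
Δρ/ρ₀ = −αΔT + βΔS = 4.20 × 10⁻⁴ − 1.44 × 10⁻⁴ = 2.76 × 10⁻⁴, so Δρ ≈ 0.2835 kg m⁻³.
N² = (g/ρ₀)·Δρ/Δz = g·(Δρ/ρ₀)/Δz = 9.81 × 2.76 × 10⁻⁴ / 43 = 6.2967 × 10⁻⁵ s⁻².
N = √(6.2967 × 10⁻⁵) = 7.9352 × 10⁻³ rad s⁻¹ → T = 2π/N = 791.81 s = 13.197 min ≈ 13.2 min.

13.2 min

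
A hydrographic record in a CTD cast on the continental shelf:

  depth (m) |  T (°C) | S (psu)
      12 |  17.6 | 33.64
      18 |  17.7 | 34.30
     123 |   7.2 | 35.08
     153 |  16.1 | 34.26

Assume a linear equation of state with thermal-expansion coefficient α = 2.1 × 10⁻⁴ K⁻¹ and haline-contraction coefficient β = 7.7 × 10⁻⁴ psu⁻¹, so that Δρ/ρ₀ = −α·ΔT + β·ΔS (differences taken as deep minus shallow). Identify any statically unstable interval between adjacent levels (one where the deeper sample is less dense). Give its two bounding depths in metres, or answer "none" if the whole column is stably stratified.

Evaluate Δρ/ρ₀ = −αΔT + βΔS across each adjacent pair:
  12–18 m: −αΔT+βΔS = −(2.1 × 10⁻⁴)(+0.1)+(7.7 × 10⁻⁴)(+0.66) = 4.9 × 10⁻⁴ → stable
  18–123 m: −αΔT+βΔS = −(2.1 × 10⁻⁴)(-10.5)+(7.7 × 10⁻⁴)(+0.78) = 2.8 × 10⁻³ → stable
  123–153 m: −αΔT+βΔS = −(2.1 × 10⁻⁴)(+8.9)+(7.7 × 10⁻⁴)(-0.82) = -2.5 × 10⁻³ → UNSTABLE
The 123–153 m interval has Δρ < 0: lighter water underlies denser water.

123–153 m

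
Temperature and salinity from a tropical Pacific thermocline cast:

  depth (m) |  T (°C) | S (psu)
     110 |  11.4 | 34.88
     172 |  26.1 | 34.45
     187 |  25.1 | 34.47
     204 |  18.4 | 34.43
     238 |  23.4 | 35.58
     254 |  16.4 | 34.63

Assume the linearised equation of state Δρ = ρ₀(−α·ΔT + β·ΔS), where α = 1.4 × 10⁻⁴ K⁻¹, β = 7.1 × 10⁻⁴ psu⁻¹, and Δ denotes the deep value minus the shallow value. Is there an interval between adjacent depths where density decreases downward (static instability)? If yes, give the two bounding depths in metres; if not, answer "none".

Evaluate Δρ/ρ₀ = −αΔT + βΔS across each adjacent pair:
  110–172 m: −αΔT+βΔS = −(1.4 × 10⁻⁴)(+14.7)+(7.1 × 10⁻⁴)(-0.43) = -2.4 × 10⁻³ → UNSTABLE
  172–187 m: −αΔT+βΔS = −(1.4 × 10⁻⁴)(-1.0)+(7.1 × 10⁻⁴)(+0.02) = 1.5 × 10⁻⁴ → stable
  187–204 m: −αΔT+βΔS = −(1.4 × 10⁻⁴)(-6.7)+(7.1 × 10⁻⁴)(-0.04) = 9.1 × 10⁻⁴ → stable
  204–238 m: −αΔT+βΔS = −(1.4 × 10⁻⁴)(+5.0)+(7.1 × 10⁻⁴)(+1.15) = 1.2 × 10⁻⁴ → stable
  238–254 m: −αΔT+βΔS = −(1.4 × 10⁻⁴)(-7.0)+(7.1 × 10⁻⁴)(-0.95) = 3.1 × 10⁻⁴ → stable
The 110–172 m interval has Δρ < 0: lighter water underlies denser water.

110–172 m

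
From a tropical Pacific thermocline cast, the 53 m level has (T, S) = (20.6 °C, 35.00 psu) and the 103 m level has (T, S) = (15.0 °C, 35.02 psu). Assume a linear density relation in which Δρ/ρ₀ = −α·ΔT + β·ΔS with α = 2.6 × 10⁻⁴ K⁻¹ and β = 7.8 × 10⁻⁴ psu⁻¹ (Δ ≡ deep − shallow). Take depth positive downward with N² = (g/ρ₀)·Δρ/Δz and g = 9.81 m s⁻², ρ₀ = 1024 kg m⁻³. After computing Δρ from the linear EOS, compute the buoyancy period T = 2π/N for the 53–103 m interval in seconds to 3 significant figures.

370 s

ΔT = -5.6 K, ΔS = +0.02 psu (deep − shallow).
Δρ/ρ₀ = −αΔT + βΔS = 1.456 × 10⁻³ + 1.56 × 10⁻⁵ = 1.4716 × 10⁻³, so Δρ ≈ 1.507 kg m⁻³.
N² = (g/ρ₀)·Δρ/Δz = g·(Δρ/ρ₀)/Δz = 9.81 × 1.4716 × 10⁻³ / 50 = 2.8873 × 10⁻⁴ s⁻².
N = √(2.8873 × 10⁻⁴) = 0.016992 rad s⁻¹ → T = 2π/N = 369.77 s ≈ 370 s.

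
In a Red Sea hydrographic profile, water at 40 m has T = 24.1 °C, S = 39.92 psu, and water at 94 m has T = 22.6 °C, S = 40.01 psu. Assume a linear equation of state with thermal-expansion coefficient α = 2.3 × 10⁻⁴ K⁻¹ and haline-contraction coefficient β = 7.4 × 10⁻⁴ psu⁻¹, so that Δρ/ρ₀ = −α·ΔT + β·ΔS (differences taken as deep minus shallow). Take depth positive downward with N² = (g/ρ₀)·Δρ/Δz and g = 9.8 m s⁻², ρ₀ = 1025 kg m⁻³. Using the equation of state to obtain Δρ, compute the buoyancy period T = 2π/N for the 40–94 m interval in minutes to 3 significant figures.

ΔT = -1.5 K, ΔS = +0.09 psu (deep − shallow).
Δρ/ρ₀ = −αΔT + βΔS = 3.45 × 10⁻⁴ + 6.66 × 10⁻⁵ = 4.116 × 10⁻⁴, so Δρ ≈ 0.4219 kg m⁻³.
N² = (g/ρ₀)·Δρ/Δz = g·(Δρ/ρ₀)/Δz = 9.8 × 4.116 × 10⁻⁴ / 54 = 7.4698 × 10⁻⁵ s⁻².
N = √(7.4698 × 10⁻⁵) = 8.6428 × 10⁻³ rad s⁻¹ → T = 2π/N = 726.98 s = 12.116 min ≈ 12.1 min.

12.1 min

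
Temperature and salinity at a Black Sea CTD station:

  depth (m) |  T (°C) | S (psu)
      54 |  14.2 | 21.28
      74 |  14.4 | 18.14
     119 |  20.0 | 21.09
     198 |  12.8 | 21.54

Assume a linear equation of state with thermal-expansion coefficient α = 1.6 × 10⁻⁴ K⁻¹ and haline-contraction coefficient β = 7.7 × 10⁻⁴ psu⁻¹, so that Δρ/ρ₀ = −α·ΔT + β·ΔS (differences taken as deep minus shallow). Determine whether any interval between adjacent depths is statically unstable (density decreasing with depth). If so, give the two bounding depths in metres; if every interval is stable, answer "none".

54–74 m

Evaluate Δρ/ρ₀ = −αΔT + βΔS across each adjacent pair:
  54–74 m: −αΔT+βΔS = −(1.6 × 10⁻⁴)(+0.2)+(7.7 × 10⁻⁴)(-3.14) = -2.4 × 10⁻³ → UNSTABLE
  74–119 m: −αΔT+βΔS = −(1.6 × 10⁻⁴)(+5.6)+(7.7 × 10⁻⁴)(+2.95) = 1.4 × 10⁻³ → stable
  119–198 m: −αΔT+βΔS = −(1.6 × 10⁻⁴)(-7.2)+(7.7 × 10⁻⁴)(+0.45) = 1.5 × 10⁻³ → stable
The 54–74 m interval has Δρ < 0: lighter water underlies denser water.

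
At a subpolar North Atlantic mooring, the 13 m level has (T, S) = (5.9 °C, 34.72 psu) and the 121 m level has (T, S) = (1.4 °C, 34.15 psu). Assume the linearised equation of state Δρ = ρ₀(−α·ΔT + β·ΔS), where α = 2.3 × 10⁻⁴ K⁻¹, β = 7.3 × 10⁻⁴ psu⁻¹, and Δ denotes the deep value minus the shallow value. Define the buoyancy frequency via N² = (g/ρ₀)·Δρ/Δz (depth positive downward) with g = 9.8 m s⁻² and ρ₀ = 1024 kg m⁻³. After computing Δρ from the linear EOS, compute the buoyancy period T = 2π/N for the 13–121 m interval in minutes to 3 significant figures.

14.0 min

ΔT = -4.5 K, ΔS = -0.57 psu (deep − shallow).
Δρ/ρ₀ = −αΔT + βΔS = 1.035 × 10⁻³ − 4.161 × 10⁻⁴ = 6.189 × 10⁻⁴, so Δρ ≈ 0.6338 kg m⁻³.
N² = (g/ρ₀)·Δρ/Δz = g·(Δρ/ρ₀)/Δz = 9.8 × 6.189 × 10⁻⁴ / 108 = 5.6159 × 10⁻⁵ s⁻².
N = √(5.6159 × 10⁻⁵) = 7.4939 × 10⁻³ rad s⁻¹ → T = 2π/N = 838.44 s = 13.974 min ≈ 14.0 min.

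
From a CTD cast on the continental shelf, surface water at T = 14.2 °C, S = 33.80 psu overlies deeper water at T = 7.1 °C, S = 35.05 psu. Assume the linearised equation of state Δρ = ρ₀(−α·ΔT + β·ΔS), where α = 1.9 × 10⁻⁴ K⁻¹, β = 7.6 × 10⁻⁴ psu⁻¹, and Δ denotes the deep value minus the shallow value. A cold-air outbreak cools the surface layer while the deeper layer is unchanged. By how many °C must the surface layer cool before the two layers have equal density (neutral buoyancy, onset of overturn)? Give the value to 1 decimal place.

Neutral buoyancy requires Δρ = 0, i.e. −α(T_deep − T_surf′) + β(S_deep − S_surf) = 0.
T_surf′ = T_deep − (β/α)·ΔS = 7.1 − (7.6 × 10⁻⁴/1.9 × 10⁻⁴)·(+1.25) = 2.100 °C.
Cooling required: 14.2 − (2.100) = 12.100 °C.

12.1 °C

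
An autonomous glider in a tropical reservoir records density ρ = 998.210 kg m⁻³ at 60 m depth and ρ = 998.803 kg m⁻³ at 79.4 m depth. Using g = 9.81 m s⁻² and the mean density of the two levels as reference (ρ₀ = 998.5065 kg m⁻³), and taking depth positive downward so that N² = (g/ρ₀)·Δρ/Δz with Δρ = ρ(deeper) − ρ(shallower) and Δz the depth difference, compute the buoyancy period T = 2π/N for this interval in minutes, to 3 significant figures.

6.04 min

Δρ = 998.803 − 998.210 = 0.593 kg m⁻³ over Δz = 79.4 − 60 = 19.4 m.
N² = (9.81/998.5065) × (0.593/19.4) = 3.0031 × 10⁻⁴ s⁻².
N = √(3.0031 × 10⁻⁴) = 0.017329 rad s⁻¹, so T = 2π/N = 362.58 s = 6.0430 min ≈ 6.04 min.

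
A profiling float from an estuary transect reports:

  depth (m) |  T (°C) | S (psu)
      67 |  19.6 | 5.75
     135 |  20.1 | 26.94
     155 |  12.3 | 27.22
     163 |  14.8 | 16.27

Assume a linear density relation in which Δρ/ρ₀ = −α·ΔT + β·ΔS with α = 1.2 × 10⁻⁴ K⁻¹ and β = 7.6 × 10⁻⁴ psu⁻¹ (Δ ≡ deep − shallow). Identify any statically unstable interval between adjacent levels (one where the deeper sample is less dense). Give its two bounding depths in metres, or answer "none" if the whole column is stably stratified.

155–163 m

Evaluate Δρ/ρ₀ = −αΔT + βΔS across each adjacent pair:
  67–135 m: −αΔT+βΔS = −(1.2 × 10⁻⁴)(+0.5)+(7.6 × 10⁻⁴)(+21.19) = 0.016 → stable
  135–155 m: −αΔT+βΔS = −(1.2 × 10⁻⁴)(-7.8)+(7.6 × 10⁻⁴)(+0.28) = 1.1 × 10⁻³ → stable
  155–163 m: −αΔT+βΔS = −(1.2 × 10⁻⁴)(+2.5)+(7.6 × 10⁻⁴)(-10.95) = -8.6 × 10⁻³ → UNSTABLE
The 155–163 m interval has Δρ < 0: lighter water underlies denser water.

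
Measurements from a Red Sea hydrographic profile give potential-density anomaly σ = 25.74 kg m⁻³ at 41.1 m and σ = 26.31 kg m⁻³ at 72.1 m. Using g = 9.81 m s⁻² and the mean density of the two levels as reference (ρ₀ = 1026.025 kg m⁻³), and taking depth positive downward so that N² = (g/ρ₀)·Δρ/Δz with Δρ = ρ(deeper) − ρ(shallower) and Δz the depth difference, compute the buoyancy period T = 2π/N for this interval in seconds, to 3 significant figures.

474 s

Δρ = 1026.31 − 1025.74 = 0.57 kg m⁻³ over Δz = 72.1 − 41.1 = 31 m.
N² = (9.81/1026.025) × (0.57/31) = 1.7580 × 10⁻⁴ s⁻².
N = √(1.7580 × 10⁻⁴) = 0.013259 rad s⁻¹, so T = 2π/N = 473.88 s ≈ 474 s.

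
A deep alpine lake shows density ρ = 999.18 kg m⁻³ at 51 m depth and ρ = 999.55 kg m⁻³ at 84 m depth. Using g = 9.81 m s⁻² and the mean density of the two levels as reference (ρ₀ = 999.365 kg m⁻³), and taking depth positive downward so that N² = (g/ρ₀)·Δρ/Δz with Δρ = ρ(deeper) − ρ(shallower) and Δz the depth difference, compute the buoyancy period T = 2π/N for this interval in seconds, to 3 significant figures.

Δρ = 999.55 − 999.18 = 0.37 kg m⁻³ over Δz = 84 − 51 = 33 m.
N² = (9.81/999.365) × (0.37/33) = 1.1006 × 10⁻⁴ s⁻².
N = √(1.1006 × 10⁻⁴) = 0.010491 rad s⁻¹, so T = 2π/N = 598.91 s ≈ 599 s.

599 s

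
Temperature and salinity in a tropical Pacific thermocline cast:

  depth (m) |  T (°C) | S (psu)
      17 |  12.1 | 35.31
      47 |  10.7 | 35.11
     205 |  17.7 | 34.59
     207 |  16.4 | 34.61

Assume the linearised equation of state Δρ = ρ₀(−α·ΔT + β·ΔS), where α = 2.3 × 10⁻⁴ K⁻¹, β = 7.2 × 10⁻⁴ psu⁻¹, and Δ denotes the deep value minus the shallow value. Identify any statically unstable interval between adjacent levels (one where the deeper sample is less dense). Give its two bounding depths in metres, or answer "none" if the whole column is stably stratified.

47–205 m

Evaluate Δρ/ρ₀ = −αΔT + βΔS across each adjacent pair:
  17–47 m: −αΔT+βΔS = −(2.3 × 10⁻⁴)(-1.4)+(7.2 × 10⁻⁴)(-0.20) = 1.8 × 10⁻⁴ → stable
  47–205 m: −αΔT+βΔS = −(2.3 × 10⁻⁴)(+7.0)+(7.2 × 10⁻⁴)(-0.52) = -2.0 × 10⁻³ → UNSTABLE
  205–207 m: −αΔT+βΔS = −(2.3 × 10⁻⁴)(-1.3)+(7.2 × 10⁻⁴)(+0.02) = 3.1 × 10⁻⁴ → stable
The 47–205 m interval has Δρ < 0: lighter water underlies denser water.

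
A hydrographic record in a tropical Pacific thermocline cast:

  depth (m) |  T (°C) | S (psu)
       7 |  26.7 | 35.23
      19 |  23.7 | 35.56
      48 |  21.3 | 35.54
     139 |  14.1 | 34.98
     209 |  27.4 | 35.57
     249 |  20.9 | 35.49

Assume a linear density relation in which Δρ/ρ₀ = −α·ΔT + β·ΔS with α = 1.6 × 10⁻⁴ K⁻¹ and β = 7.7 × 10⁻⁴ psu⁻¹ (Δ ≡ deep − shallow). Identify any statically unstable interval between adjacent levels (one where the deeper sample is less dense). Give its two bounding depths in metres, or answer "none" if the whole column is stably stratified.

139–209 m

Evaluate Δρ/ρ₀ = −αΔT + βΔS across each adjacent pair:
  7–19 m: −αΔT+βΔS = −(1.6 × 10⁻⁴)(-3.0)+(7.7 × 10⁻⁴)(+0.33) = 7.3 × 10⁻⁴ → stable
  19–48 m: −αΔT+βΔS = −(1.6 × 10⁻⁴)(-2.4)+(7.7 × 10⁻⁴)(-0.02) = 3.7 × 10⁻⁴ → stable
  48–139 m: −αΔT+βΔS = −(1.6 × 10⁻⁴)(-7.2)+(7.7 × 10⁻⁴)(-0.56) = 7.2 × 10⁻⁴ → stable
  139–209 m: −αΔT+βΔS = −(1.6 × 10⁻⁴)(+13.3)+(7.7 × 10⁻⁴)(+0.59) = -1.7 × 10⁻³ → UNSTABLE
  209–249 m: −αΔT+βΔS = −(1.6 × 10⁻⁴)(-6.5)+(7.7 × 10⁻⁴)(-0.08) = 9.8 × 10⁻⁴ → stable
The 139–209 m interval has Δρ < 0: lighter water underlies denser water.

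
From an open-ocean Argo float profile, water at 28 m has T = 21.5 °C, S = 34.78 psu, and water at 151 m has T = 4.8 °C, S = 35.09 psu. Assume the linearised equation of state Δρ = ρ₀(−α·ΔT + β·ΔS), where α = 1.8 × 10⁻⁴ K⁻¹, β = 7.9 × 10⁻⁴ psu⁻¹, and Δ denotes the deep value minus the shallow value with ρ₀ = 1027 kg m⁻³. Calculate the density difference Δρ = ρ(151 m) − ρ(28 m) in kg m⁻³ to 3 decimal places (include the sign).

ΔT = -16.7 K, ΔS = +0.31 psu (deep − shallow).
Δρ/ρ₀ = −(1.8 × 10⁻⁴)(-16.7) + (7.9 × 10⁻⁴)(+0.31) = 3.2509 × 10⁻³.
Δρ = 1027 × (3.2509 × 10⁻³) = +3.339 kg m⁻³.
Positive Δρ: denser below, stable.

+3.339 kg m⁻³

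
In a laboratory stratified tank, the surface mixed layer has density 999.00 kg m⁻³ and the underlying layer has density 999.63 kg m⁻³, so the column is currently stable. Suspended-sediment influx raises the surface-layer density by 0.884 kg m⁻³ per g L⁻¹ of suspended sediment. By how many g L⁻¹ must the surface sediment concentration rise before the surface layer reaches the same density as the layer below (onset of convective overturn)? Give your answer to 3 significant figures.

Density deficit of the surface layer: 999.63 − 999.00 = 0.63 kg m⁻³.
Required change = 0.63 / 0.884 = 0.713 g L⁻¹.

0.713 g L⁻¹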